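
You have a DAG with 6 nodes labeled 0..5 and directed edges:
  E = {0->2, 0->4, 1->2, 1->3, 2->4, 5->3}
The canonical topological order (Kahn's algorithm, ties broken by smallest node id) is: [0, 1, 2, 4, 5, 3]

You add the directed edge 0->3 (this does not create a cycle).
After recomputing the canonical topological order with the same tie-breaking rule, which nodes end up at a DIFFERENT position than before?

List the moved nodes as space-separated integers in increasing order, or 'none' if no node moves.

Old toposort: [0, 1, 2, 4, 5, 3]
Added edge 0->3
Recompute Kahn (smallest-id tiebreak):
  initial in-degrees: [0, 0, 2, 3, 2, 0]
  ready (indeg=0): [0, 1, 5]
  pop 0: indeg[2]->1; indeg[3]->2; indeg[4]->1 | ready=[1, 5] | order so far=[0]
  pop 1: indeg[2]->0; indeg[3]->1 | ready=[2, 5] | order so far=[0, 1]
  pop 2: indeg[4]->0 | ready=[4, 5] | order so far=[0, 1, 2]
  pop 4: no out-edges | ready=[5] | order so far=[0, 1, 2, 4]
  pop 5: indeg[3]->0 | ready=[3] | order so far=[0, 1, 2, 4, 5]
  pop 3: no out-edges | ready=[] | order so far=[0, 1, 2, 4, 5, 3]
New canonical toposort: [0, 1, 2, 4, 5, 3]
Compare positions:
  Node 0: index 0 -> 0 (same)
  Node 1: index 1 -> 1 (same)
  Node 2: index 2 -> 2 (same)
  Node 3: index 5 -> 5 (same)
  Node 4: index 3 -> 3 (same)
  Node 5: index 4 -> 4 (same)
Nodes that changed position: none

Answer: none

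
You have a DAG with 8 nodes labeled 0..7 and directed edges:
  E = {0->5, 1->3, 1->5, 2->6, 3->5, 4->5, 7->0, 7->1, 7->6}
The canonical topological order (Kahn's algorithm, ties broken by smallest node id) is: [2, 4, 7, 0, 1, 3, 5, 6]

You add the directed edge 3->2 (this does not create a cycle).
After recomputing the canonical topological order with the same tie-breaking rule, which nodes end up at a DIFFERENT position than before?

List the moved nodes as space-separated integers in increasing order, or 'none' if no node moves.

Old toposort: [2, 4, 7, 0, 1, 3, 5, 6]
Added edge 3->2
Recompute Kahn (smallest-id tiebreak):
  initial in-degrees: [1, 1, 1, 1, 0, 4, 2, 0]
  ready (indeg=0): [4, 7]
  pop 4: indeg[5]->3 | ready=[7] | order so far=[4]
  pop 7: indeg[0]->0; indeg[1]->0; indeg[6]->1 | ready=[0, 1] | order so far=[4, 7]
  pop 0: indeg[5]->2 | ready=[1] | order so far=[4, 7, 0]
  pop 1: indeg[3]->0; indeg[5]->1 | ready=[3] | order so far=[4, 7, 0, 1]
  pop 3: indeg[2]->0; indeg[5]->0 | ready=[2, 5] | order so far=[4, 7, 0, 1, 3]
  pop 2: indeg[6]->0 | ready=[5, 6] | order so far=[4, 7, 0, 1, 3, 2]
  pop 5: no out-edges | ready=[6] | order so far=[4, 7, 0, 1, 3, 2, 5]
  pop 6: no out-edges | ready=[] | order so far=[4, 7, 0, 1, 3, 2, 5, 6]
New canonical toposort: [4, 7, 0, 1, 3, 2, 5, 6]
Compare positions:
  Node 0: index 3 -> 2 (moved)
  Node 1: index 4 -> 3 (moved)
  Node 2: index 0 -> 5 (moved)
  Node 3: index 5 -> 4 (moved)
  Node 4: index 1 -> 0 (moved)
  Node 5: index 6 -> 6 (same)
  Node 6: index 7 -> 7 (same)
  Node 7: index 2 -> 1 (moved)
Nodes that changed position: 0 1 2 3 4 7

Answer: 0 1 2 3 4 7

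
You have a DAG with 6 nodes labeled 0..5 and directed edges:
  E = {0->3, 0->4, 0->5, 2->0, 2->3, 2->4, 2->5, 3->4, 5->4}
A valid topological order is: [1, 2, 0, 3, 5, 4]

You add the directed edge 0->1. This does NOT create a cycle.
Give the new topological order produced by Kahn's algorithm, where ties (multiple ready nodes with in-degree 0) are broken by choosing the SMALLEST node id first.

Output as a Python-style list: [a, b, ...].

Answer: [2, 0, 1, 3, 5, 4]

Derivation:
Old toposort: [1, 2, 0, 3, 5, 4]
Added edge: 0->1
Position of 0 (2) > position of 1 (0). Must reorder: 0 must now come before 1.
Run Kahn's algorithm (break ties by smallest node id):
  initial in-degrees: [1, 1, 0, 2, 4, 2]
  ready (indeg=0): [2]
  pop 2: indeg[0]->0; indeg[3]->1; indeg[4]->3; indeg[5]->1 | ready=[0] | order so far=[2]
  pop 0: indeg[1]->0; indeg[3]->0; indeg[4]->2; indeg[5]->0 | ready=[1, 3, 5] | order so far=[2, 0]
  pop 1: no out-edges | ready=[3, 5] | order so far=[2, 0, 1]
  pop 3: indeg[4]->1 | ready=[5] | order so far=[2, 0, 1, 3]
  pop 5: indeg[4]->0 | ready=[4] | order so far=[2, 0, 1, 3, 5]
  pop 4: no out-edges | ready=[] | order so far=[2, 0, 1, 3, 5, 4]
  Result: [2, 0, 1, 3, 5, 4]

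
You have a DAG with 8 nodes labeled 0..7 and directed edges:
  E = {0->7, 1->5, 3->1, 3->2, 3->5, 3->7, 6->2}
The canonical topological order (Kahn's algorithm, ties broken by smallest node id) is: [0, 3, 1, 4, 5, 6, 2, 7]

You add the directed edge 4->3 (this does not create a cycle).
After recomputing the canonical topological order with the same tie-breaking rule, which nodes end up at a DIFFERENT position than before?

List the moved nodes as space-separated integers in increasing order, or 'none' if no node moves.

Answer: 1 3 4

Derivation:
Old toposort: [0, 3, 1, 4, 5, 6, 2, 7]
Added edge 4->3
Recompute Kahn (smallest-id tiebreak):
  initial in-degrees: [0, 1, 2, 1, 0, 2, 0, 2]
  ready (indeg=0): [0, 4, 6]
  pop 0: indeg[7]->1 | ready=[4, 6] | order so far=[0]
  pop 4: indeg[3]->0 | ready=[3, 6] | order so far=[0, 4]
  pop 3: indeg[1]->0; indeg[2]->1; indeg[5]->1; indeg[7]->0 | ready=[1, 6, 7] | order so far=[0, 4, 3]
  pop 1: indeg[5]->0 | ready=[5, 6, 7] | order so far=[0, 4, 3, 1]
  pop 5: no out-edges | ready=[6, 7] | order so far=[0, 4, 3, 1, 5]
  pop 6: indeg[2]->0 | ready=[2, 7] | order so far=[0, 4, 3, 1, 5, 6]
  pop 2: no out-edges | ready=[7] | order so far=[0, 4, 3, 1, 5, 6, 2]
  pop 7: no out-edges | ready=[] | order so far=[0, 4, 3, 1, 5, 6, 2, 7]
New canonical toposort: [0, 4, 3, 1, 5, 6, 2, 7]
Compare positions:
  Node 0: index 0 -> 0 (same)
  Node 1: index 2 -> 3 (moved)
  Node 2: index 6 -> 6 (same)
  Node 3: index 1 -> 2 (moved)
  Node 4: index 3 -> 1 (moved)
  Node 5: index 4 -> 4 (same)
  Node 6: index 5 -> 5 (same)
  Node 7: index 7 -> 7 (same)
Nodes that changed position: 1 3 4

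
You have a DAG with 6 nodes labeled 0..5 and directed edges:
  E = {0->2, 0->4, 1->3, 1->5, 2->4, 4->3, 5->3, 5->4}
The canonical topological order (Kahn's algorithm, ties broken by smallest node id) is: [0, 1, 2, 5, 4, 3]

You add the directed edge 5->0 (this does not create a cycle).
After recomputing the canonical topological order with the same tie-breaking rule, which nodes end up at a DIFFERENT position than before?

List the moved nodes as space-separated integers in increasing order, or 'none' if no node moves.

Answer: 0 1 2 5

Derivation:
Old toposort: [0, 1, 2, 5, 4, 3]
Added edge 5->0
Recompute Kahn (smallest-id tiebreak):
  initial in-degrees: [1, 0, 1, 3, 3, 1]
  ready (indeg=0): [1]
  pop 1: indeg[3]->2; indeg[5]->0 | ready=[5] | order so far=[1]
  pop 5: indeg[0]->0; indeg[3]->1; indeg[4]->2 | ready=[0] | order so far=[1, 5]
  pop 0: indeg[2]->0; indeg[4]->1 | ready=[2] | order so far=[1, 5, 0]
  pop 2: indeg[4]->0 | ready=[4] | order so far=[1, 5, 0, 2]
  pop 4: indeg[3]->0 | ready=[3] | order so far=[1, 5, 0, 2, 4]
  pop 3: no out-edges | ready=[] | order so far=[1, 5, 0, 2, 4, 3]
New canonical toposort: [1, 5, 0, 2, 4, 3]
Compare positions:
  Node 0: index 0 -> 2 (moved)
  Node 1: index 1 -> 0 (moved)
  Node 2: index 2 -> 3 (moved)
  Node 3: index 5 -> 5 (same)
  Node 4: index 4 -> 4 (same)
  Node 5: index 3 -> 1 (moved)
Nodes that changed position: 0 1 2 5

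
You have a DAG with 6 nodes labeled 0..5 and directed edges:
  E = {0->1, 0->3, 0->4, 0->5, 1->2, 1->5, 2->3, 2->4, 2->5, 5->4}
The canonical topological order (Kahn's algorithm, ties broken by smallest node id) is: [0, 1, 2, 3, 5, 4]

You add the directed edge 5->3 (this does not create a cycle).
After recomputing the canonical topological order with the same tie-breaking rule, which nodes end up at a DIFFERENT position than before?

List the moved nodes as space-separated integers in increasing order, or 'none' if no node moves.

Answer: 3 5

Derivation:
Old toposort: [0, 1, 2, 3, 5, 4]
Added edge 5->3
Recompute Kahn (smallest-id tiebreak):
  initial in-degrees: [0, 1, 1, 3, 3, 3]
  ready (indeg=0): [0]
  pop 0: indeg[1]->0; indeg[3]->2; indeg[4]->2; indeg[5]->2 | ready=[1] | order so far=[0]
  pop 1: indeg[2]->0; indeg[5]->1 | ready=[2] | order so far=[0, 1]
  pop 2: indeg[3]->1; indeg[4]->1; indeg[5]->0 | ready=[5] | order so far=[0, 1, 2]
  pop 5: indeg[3]->0; indeg[4]->0 | ready=[3, 4] | order so far=[0, 1, 2, 5]
  pop 3: no out-edges | ready=[4] | order so far=[0, 1, 2, 5, 3]
  pop 4: no out-edges | ready=[] | order so far=[0, 1, 2, 5, 3, 4]
New canonical toposort: [0, 1, 2, 5, 3, 4]
Compare positions:
  Node 0: index 0 -> 0 (same)
  Node 1: index 1 -> 1 (same)
  Node 2: index 2 -> 2 (same)
  Node 3: index 3 -> 4 (moved)
  Node 4: index 5 -> 5 (same)
  Node 5: index 4 -> 3 (moved)
Nodes that changed position: 3 5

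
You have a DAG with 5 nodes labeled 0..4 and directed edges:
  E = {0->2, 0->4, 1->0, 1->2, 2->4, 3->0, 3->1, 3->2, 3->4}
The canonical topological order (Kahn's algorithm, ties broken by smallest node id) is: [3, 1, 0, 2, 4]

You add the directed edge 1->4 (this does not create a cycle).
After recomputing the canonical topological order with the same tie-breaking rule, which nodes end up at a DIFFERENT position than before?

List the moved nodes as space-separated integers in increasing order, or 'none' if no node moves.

Old toposort: [3, 1, 0, 2, 4]
Added edge 1->4
Recompute Kahn (smallest-id tiebreak):
  initial in-degrees: [2, 1, 3, 0, 4]
  ready (indeg=0): [3]
  pop 3: indeg[0]->1; indeg[1]->0; indeg[2]->2; indeg[4]->3 | ready=[1] | order so far=[3]
  pop 1: indeg[0]->0; indeg[2]->1; indeg[4]->2 | ready=[0] | order so far=[3, 1]
  pop 0: indeg[2]->0; indeg[4]->1 | ready=[2] | order so far=[3, 1, 0]
  pop 2: indeg[4]->0 | ready=[4] | order so far=[3, 1, 0, 2]
  pop 4: no out-edges | ready=[] | order so far=[3, 1, 0, 2, 4]
New canonical toposort: [3, 1, 0, 2, 4]
Compare positions:
  Node 0: index 2 -> 2 (same)
  Node 1: index 1 -> 1 (same)
  Node 2: index 3 -> 3 (same)
  Node 3: index 0 -> 0 (same)
  Node 4: index 4 -> 4 (same)
Nodes that changed position: none

Answer: none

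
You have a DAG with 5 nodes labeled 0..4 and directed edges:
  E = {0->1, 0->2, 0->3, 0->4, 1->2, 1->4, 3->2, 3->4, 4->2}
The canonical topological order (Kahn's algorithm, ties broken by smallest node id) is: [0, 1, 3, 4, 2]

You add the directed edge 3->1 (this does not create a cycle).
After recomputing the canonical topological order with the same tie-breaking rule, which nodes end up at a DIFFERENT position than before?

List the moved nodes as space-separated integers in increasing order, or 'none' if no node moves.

Old toposort: [0, 1, 3, 4, 2]
Added edge 3->1
Recompute Kahn (smallest-id tiebreak):
  initial in-degrees: [0, 2, 4, 1, 3]
  ready (indeg=0): [0]
  pop 0: indeg[1]->1; indeg[2]->3; indeg[3]->0; indeg[4]->2 | ready=[3] | order so far=[0]
  pop 3: indeg[1]->0; indeg[2]->2; indeg[4]->1 | ready=[1] | order so far=[0, 3]
  pop 1: indeg[2]->1; indeg[4]->0 | ready=[4] | order so far=[0, 3, 1]
  pop 4: indeg[2]->0 | ready=[2] | order so far=[0, 3, 1, 4]
  pop 2: no out-edges | ready=[] | order so far=[0, 3, 1, 4, 2]
New canonical toposort: [0, 3, 1, 4, 2]
Compare positions:
  Node 0: index 0 -> 0 (same)
  Node 1: index 1 -> 2 (moved)
  Node 2: index 4 -> 4 (same)
  Node 3: index 2 -> 1 (moved)
  Node 4: index 3 -> 3 (same)
Nodes that changed position: 1 3

Answer: 1 3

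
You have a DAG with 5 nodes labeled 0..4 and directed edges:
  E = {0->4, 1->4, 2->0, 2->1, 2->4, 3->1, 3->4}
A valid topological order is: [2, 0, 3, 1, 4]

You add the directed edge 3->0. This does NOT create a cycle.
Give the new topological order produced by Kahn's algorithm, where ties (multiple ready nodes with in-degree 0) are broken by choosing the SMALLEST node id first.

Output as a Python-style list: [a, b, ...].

Old toposort: [2, 0, 3, 1, 4]
Added edge: 3->0
Position of 3 (2) > position of 0 (1). Must reorder: 3 must now come before 0.
Run Kahn's algorithm (break ties by smallest node id):
  initial in-degrees: [2, 2, 0, 0, 4]
  ready (indeg=0): [2, 3]
  pop 2: indeg[0]->1; indeg[1]->1; indeg[4]->3 | ready=[3] | order so far=[2]
  pop 3: indeg[0]->0; indeg[1]->0; indeg[4]->2 | ready=[0, 1] | order so far=[2, 3]
  pop 0: indeg[4]->1 | ready=[1] | order so far=[2, 3, 0]
  pop 1: indeg[4]->0 | ready=[4] | order so far=[2, 3, 0, 1]
  pop 4: no out-edges | ready=[] | order so far=[2, 3, 0, 1, 4]
  Result: [2, 3, 0, 1, 4]

Answer: [2, 3, 0, 1, 4]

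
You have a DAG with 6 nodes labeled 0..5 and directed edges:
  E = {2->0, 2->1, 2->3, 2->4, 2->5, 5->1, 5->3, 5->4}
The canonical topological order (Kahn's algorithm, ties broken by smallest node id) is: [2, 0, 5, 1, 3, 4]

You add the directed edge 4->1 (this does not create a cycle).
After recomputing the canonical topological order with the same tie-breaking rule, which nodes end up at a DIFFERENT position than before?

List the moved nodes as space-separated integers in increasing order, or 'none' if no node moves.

Answer: 1 3 4

Derivation:
Old toposort: [2, 0, 5, 1, 3, 4]
Added edge 4->1
Recompute Kahn (smallest-id tiebreak):
  initial in-degrees: [1, 3, 0, 2, 2, 1]
  ready (indeg=0): [2]
  pop 2: indeg[0]->0; indeg[1]->2; indeg[3]->1; indeg[4]->1; indeg[5]->0 | ready=[0, 5] | order so far=[2]
  pop 0: no out-edges | ready=[5] | order so far=[2, 0]
  pop 5: indeg[1]->1; indeg[3]->0; indeg[4]->0 | ready=[3, 4] | order so far=[2, 0, 5]
  pop 3: no out-edges | ready=[4] | order so far=[2, 0, 5, 3]
  pop 4: indeg[1]->0 | ready=[1] | order so far=[2, 0, 5, 3, 4]
  pop 1: no out-edges | ready=[] | order so far=[2, 0, 5, 3, 4, 1]
New canonical toposort: [2, 0, 5, 3, 4, 1]
Compare positions:
  Node 0: index 1 -> 1 (same)
  Node 1: index 3 -> 5 (moved)
  Node 2: index 0 -> 0 (same)
  Node 3: index 4 -> 3 (moved)
  Node 4: index 5 -> 4 (moved)
  Node 5: index 2 -> 2 (same)
Nodes that changed position: 1 3 4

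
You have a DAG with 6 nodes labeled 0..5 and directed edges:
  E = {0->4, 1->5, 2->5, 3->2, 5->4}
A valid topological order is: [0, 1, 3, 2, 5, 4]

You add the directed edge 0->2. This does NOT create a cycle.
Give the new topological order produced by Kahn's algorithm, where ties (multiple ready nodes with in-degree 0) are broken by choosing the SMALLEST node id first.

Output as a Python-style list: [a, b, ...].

Answer: [0, 1, 3, 2, 5, 4]

Derivation:
Old toposort: [0, 1, 3, 2, 5, 4]
Added edge: 0->2
Position of 0 (0) < position of 2 (3). Old order still valid.
Run Kahn's algorithm (break ties by smallest node id):
  initial in-degrees: [0, 0, 2, 0, 2, 2]
  ready (indeg=0): [0, 1, 3]
  pop 0: indeg[2]->1; indeg[4]->1 | ready=[1, 3] | order so far=[0]
  pop 1: indeg[5]->1 | ready=[3] | order so far=[0, 1]
  pop 3: indeg[2]->0 | ready=[2] | order so far=[0, 1, 3]
  pop 2: indeg[5]->0 | ready=[5] | order so far=[0, 1, 3, 2]
  pop 5: indeg[4]->0 | ready=[4] | order so far=[0, 1, 3, 2, 5]
  pop 4: no out-edges | ready=[] | order so far=[0, 1, 3, 2, 5, 4]
  Result: [0, 1, 3, 2, 5, 4]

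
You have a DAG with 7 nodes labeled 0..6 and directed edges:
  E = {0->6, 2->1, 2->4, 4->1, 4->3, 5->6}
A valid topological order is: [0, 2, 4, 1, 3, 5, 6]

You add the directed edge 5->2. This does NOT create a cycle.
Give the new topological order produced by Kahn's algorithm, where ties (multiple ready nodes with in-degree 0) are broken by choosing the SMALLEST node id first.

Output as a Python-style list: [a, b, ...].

Old toposort: [0, 2, 4, 1, 3, 5, 6]
Added edge: 5->2
Position of 5 (5) > position of 2 (1). Must reorder: 5 must now come before 2.
Run Kahn's algorithm (break ties by smallest node id):
  initial in-degrees: [0, 2, 1, 1, 1, 0, 2]
  ready (indeg=0): [0, 5]
  pop 0: indeg[6]->1 | ready=[5] | order so far=[0]
  pop 5: indeg[2]->0; indeg[6]->0 | ready=[2, 6] | order so far=[0, 5]
  pop 2: indeg[1]->1; indeg[4]->0 | ready=[4, 6] | order so far=[0, 5, 2]
  pop 4: indeg[1]->0; indeg[3]->0 | ready=[1, 3, 6] | order so far=[0, 5, 2, 4]
  pop 1: no out-edges | ready=[3, 6] | order so far=[0, 5, 2, 4, 1]
  pop 3: no out-edges | ready=[6] | order so far=[0, 5, 2, 4, 1, 3]
  pop 6: no out-edges | ready=[] | order so far=[0, 5, 2, 4, 1, 3, 6]
  Result: [0, 5, 2, 4, 1, 3, 6]

Answer: [0, 5, 2, 4, 1, 3, 6]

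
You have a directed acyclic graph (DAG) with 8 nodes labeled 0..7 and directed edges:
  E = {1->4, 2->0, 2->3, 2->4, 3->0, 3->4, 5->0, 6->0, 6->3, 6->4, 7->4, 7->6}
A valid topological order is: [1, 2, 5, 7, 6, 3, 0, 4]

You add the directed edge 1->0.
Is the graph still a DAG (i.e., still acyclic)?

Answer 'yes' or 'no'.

Given toposort: [1, 2, 5, 7, 6, 3, 0, 4]
Position of 1: index 0; position of 0: index 6
New edge 1->0: forward
Forward edge: respects the existing order. Still a DAG, same toposort still valid.
Still a DAG? yes

Answer: yes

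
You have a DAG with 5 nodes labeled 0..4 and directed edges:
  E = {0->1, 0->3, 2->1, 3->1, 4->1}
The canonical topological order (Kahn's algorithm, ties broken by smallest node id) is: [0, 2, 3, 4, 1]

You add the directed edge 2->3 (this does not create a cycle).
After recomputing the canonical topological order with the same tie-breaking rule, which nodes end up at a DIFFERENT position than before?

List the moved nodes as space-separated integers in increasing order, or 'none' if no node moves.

Answer: none

Derivation:
Old toposort: [0, 2, 3, 4, 1]
Added edge 2->3
Recompute Kahn (smallest-id tiebreak):
  initial in-degrees: [0, 4, 0, 2, 0]
  ready (indeg=0): [0, 2, 4]
  pop 0: indeg[1]->3; indeg[3]->1 | ready=[2, 4] | order so far=[0]
  pop 2: indeg[1]->2; indeg[3]->0 | ready=[3, 4] | order so far=[0, 2]
  pop 3: indeg[1]->1 | ready=[4] | order so far=[0, 2, 3]
  pop 4: indeg[1]->0 | ready=[1] | order so far=[0, 2, 3, 4]
  pop 1: no out-edges | ready=[] | order so far=[0, 2, 3, 4, 1]
New canonical toposort: [0, 2, 3, 4, 1]
Compare positions:
  Node 0: index 0 -> 0 (same)
  Node 1: index 4 -> 4 (same)
  Node 2: index 1 -> 1 (same)
  Node 3: index 2 -> 2 (same)
  Node 4: index 3 -> 3 (same)
Nodes that changed position: none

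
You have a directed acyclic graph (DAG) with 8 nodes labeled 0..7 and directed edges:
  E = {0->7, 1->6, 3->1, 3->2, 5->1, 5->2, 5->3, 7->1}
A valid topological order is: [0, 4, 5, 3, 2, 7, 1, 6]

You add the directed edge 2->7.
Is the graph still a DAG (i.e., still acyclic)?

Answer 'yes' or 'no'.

Answer: yes

Derivation:
Given toposort: [0, 4, 5, 3, 2, 7, 1, 6]
Position of 2: index 4; position of 7: index 5
New edge 2->7: forward
Forward edge: respects the existing order. Still a DAG, same toposort still valid.
Still a DAG? yes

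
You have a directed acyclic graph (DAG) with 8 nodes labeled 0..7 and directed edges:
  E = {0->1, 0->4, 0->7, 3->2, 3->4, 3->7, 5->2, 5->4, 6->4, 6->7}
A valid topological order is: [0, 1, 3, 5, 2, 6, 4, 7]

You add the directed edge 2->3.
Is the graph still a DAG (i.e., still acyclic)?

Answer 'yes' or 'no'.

Answer: no

Derivation:
Given toposort: [0, 1, 3, 5, 2, 6, 4, 7]
Position of 2: index 4; position of 3: index 2
New edge 2->3: backward (u after v in old order)
Backward edge: old toposort is now invalid. Check if this creates a cycle.
Does 3 already reach 2? Reachable from 3: [2, 3, 4, 7]. YES -> cycle!
Still a DAG? no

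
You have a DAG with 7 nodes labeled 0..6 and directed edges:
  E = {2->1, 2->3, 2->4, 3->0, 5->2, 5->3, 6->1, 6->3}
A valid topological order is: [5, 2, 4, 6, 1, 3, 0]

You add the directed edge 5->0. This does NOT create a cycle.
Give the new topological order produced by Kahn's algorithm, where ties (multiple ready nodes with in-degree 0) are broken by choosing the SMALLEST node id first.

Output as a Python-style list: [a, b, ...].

Old toposort: [5, 2, 4, 6, 1, 3, 0]
Added edge: 5->0
Position of 5 (0) < position of 0 (6). Old order still valid.
Run Kahn's algorithm (break ties by smallest node id):
  initial in-degrees: [2, 2, 1, 3, 1, 0, 0]
  ready (indeg=0): [5, 6]
  pop 5: indeg[0]->1; indeg[2]->0; indeg[3]->2 | ready=[2, 6] | order so far=[5]
  pop 2: indeg[1]->1; indeg[3]->1; indeg[4]->0 | ready=[4, 6] | order so far=[5, 2]
  pop 4: no out-edges | ready=[6] | order so far=[5, 2, 4]
  pop 6: indeg[1]->0; indeg[3]->0 | ready=[1, 3] | order so far=[5, 2, 4, 6]
  pop 1: no out-edges | ready=[3] | order so far=[5, 2, 4, 6, 1]
  pop 3: indeg[0]->0 | ready=[0] | order so far=[5, 2, 4, 6, 1, 3]
  pop 0: no out-edges | ready=[] | order so far=[5, 2, 4, 6, 1, 3, 0]
  Result: [5, 2, 4, 6, 1, 3, 0]

Answer: [5, 2, 4, 6, 1, 3, 0]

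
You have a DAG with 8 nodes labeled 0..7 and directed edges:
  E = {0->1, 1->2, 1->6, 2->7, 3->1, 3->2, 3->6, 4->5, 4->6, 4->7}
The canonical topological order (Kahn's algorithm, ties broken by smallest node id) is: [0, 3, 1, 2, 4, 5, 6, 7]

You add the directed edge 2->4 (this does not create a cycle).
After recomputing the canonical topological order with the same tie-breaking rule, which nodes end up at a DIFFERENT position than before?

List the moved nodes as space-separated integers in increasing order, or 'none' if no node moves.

Old toposort: [0, 3, 1, 2, 4, 5, 6, 7]
Added edge 2->4
Recompute Kahn (smallest-id tiebreak):
  initial in-degrees: [0, 2, 2, 0, 1, 1, 3, 2]
  ready (indeg=0): [0, 3]
  pop 0: indeg[1]->1 | ready=[3] | order so far=[0]
  pop 3: indeg[1]->0; indeg[2]->1; indeg[6]->2 | ready=[1] | order so far=[0, 3]
  pop 1: indeg[2]->0; indeg[6]->1 | ready=[2] | order so far=[0, 3, 1]
  pop 2: indeg[4]->0; indeg[7]->1 | ready=[4] | order so far=[0, 3, 1, 2]
  pop 4: indeg[5]->0; indeg[6]->0; indeg[7]->0 | ready=[5, 6, 7] | order so far=[0, 3, 1, 2, 4]
  pop 5: no out-edges | ready=[6, 7] | order so far=[0, 3, 1, 2, 4, 5]
  pop 6: no out-edges | ready=[7] | order so far=[0, 3, 1, 2, 4, 5, 6]
  pop 7: no out-edges | ready=[] | order so far=[0, 3, 1, 2, 4, 5, 6, 7]
New canonical toposort: [0, 3, 1, 2, 4, 5, 6, 7]
Compare positions:
  Node 0: index 0 -> 0 (same)
  Node 1: index 2 -> 2 (same)
  Node 2: index 3 -> 3 (same)
  Node 3: index 1 -> 1 (same)
  Node 4: index 4 -> 4 (same)
  Node 5: index 5 -> 5 (same)
  Node 6: index 6 -> 6 (same)
  Node 7: index 7 -> 7 (same)
Nodes that changed position: none

Answer: none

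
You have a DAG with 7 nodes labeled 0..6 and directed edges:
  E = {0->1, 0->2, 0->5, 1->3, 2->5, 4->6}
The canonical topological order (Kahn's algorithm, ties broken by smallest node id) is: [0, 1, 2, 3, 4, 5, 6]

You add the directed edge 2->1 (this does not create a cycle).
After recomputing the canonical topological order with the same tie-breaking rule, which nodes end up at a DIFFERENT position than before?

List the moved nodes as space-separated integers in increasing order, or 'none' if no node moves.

Old toposort: [0, 1, 2, 3, 4, 5, 6]
Added edge 2->1
Recompute Kahn (smallest-id tiebreak):
  initial in-degrees: [0, 2, 1, 1, 0, 2, 1]
  ready (indeg=0): [0, 4]
  pop 0: indeg[1]->1; indeg[2]->0; indeg[5]->1 | ready=[2, 4] | order so far=[0]
  pop 2: indeg[1]->0; indeg[5]->0 | ready=[1, 4, 5] | order so far=[0, 2]
  pop 1: indeg[3]->0 | ready=[3, 4, 5] | order so far=[0, 2, 1]
  pop 3: no out-edges | ready=[4, 5] | order so far=[0, 2, 1, 3]
  pop 4: indeg[6]->0 | ready=[5, 6] | order so far=[0, 2, 1, 3, 4]
  pop 5: no out-edges | ready=[6] | order so far=[0, 2, 1, 3, 4, 5]
  pop 6: no out-edges | ready=[] | order so far=[0, 2, 1, 3, 4, 5, 6]
New canonical toposort: [0, 2, 1, 3, 4, 5, 6]
Compare positions:
  Node 0: index 0 -> 0 (same)
  Node 1: index 1 -> 2 (moved)
  Node 2: index 2 -> 1 (moved)
  Node 3: index 3 -> 3 (same)
  Node 4: index 4 -> 4 (same)
  Node 5: index 5 -> 5 (same)
  Node 6: index 6 -> 6 (same)
Nodes that changed position: 1 2

Answer: 1 2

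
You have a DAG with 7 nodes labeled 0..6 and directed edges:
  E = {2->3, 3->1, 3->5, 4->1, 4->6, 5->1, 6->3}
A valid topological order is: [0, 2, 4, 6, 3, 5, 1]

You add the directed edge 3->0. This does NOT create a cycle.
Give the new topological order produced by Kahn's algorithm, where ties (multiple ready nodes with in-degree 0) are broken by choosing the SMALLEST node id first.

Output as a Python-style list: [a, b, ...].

Old toposort: [0, 2, 4, 6, 3, 5, 1]
Added edge: 3->0
Position of 3 (4) > position of 0 (0). Must reorder: 3 must now come before 0.
Run Kahn's algorithm (break ties by smallest node id):
  initial in-degrees: [1, 3, 0, 2, 0, 1, 1]
  ready (indeg=0): [2, 4]
  pop 2: indeg[3]->1 | ready=[4] | order so far=[2]
  pop 4: indeg[1]->2; indeg[6]->0 | ready=[6] | order so far=[2, 4]
  pop 6: indeg[3]->0 | ready=[3] | order so far=[2, 4, 6]
  pop 3: indeg[0]->0; indeg[1]->1; indeg[5]->0 | ready=[0, 5] | order so far=[2, 4, 6, 3]
  pop 0: no out-edges | ready=[5] | order so far=[2, 4, 6, 3, 0]
  pop 5: indeg[1]->0 | ready=[1] | order so far=[2, 4, 6, 3, 0, 5]
  pop 1: no out-edges | ready=[] | order so far=[2, 4, 6, 3, 0, 5, 1]
  Result: [2, 4, 6, 3, 0, 5, 1]

Answer: [2, 4, 6, 3, 0, 5, 1]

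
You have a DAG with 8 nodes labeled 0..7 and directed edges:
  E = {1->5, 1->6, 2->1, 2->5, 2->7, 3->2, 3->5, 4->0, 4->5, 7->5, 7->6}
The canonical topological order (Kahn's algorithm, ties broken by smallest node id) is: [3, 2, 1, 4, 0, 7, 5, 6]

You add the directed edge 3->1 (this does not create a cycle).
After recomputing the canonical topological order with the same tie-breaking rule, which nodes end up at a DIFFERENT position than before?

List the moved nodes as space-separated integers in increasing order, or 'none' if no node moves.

Old toposort: [3, 2, 1, 4, 0, 7, 5, 6]
Added edge 3->1
Recompute Kahn (smallest-id tiebreak):
  initial in-degrees: [1, 2, 1, 0, 0, 5, 2, 1]
  ready (indeg=0): [3, 4]
  pop 3: indeg[1]->1; indeg[2]->0; indeg[5]->4 | ready=[2, 4] | order so far=[3]
  pop 2: indeg[1]->0; indeg[5]->3; indeg[7]->0 | ready=[1, 4, 7] | order so far=[3, 2]
  pop 1: indeg[5]->2; indeg[6]->1 | ready=[4, 7] | order so far=[3, 2, 1]
  pop 4: indeg[0]->0; indeg[5]->1 | ready=[0, 7] | order so far=[3, 2, 1, 4]
  pop 0: no out-edges | ready=[7] | order so far=[3, 2, 1, 4, 0]
  pop 7: indeg[5]->0; indeg[6]->0 | ready=[5, 6] | order so far=[3, 2, 1, 4, 0, 7]
  pop 5: no out-edges | ready=[6] | order so far=[3, 2, 1, 4, 0, 7, 5]
  pop 6: no out-edges | ready=[] | order so far=[3, 2, 1, 4, 0, 7, 5, 6]
New canonical toposort: [3, 2, 1, 4, 0, 7, 5, 6]
Compare positions:
  Node 0: index 4 -> 4 (same)
  Node 1: index 2 -> 2 (same)
  Node 2: index 1 -> 1 (same)
  Node 3: index 0 -> 0 (same)
  Node 4: index 3 -> 3 (same)
  Node 5: index 6 -> 6 (same)
  Node 6: index 7 -> 7 (same)
  Node 7: index 5 -> 5 (same)
Nodes that changed position: none

Answer: none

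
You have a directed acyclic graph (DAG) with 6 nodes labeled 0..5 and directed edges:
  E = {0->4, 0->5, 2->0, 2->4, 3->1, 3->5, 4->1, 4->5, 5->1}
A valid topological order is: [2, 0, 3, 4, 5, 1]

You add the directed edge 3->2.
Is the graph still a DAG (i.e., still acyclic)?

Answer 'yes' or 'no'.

Answer: yes

Derivation:
Given toposort: [2, 0, 3, 4, 5, 1]
Position of 3: index 2; position of 2: index 0
New edge 3->2: backward (u after v in old order)
Backward edge: old toposort is now invalid. Check if this creates a cycle.
Does 2 already reach 3? Reachable from 2: [0, 1, 2, 4, 5]. NO -> still a DAG (reorder needed).
Still a DAG? yes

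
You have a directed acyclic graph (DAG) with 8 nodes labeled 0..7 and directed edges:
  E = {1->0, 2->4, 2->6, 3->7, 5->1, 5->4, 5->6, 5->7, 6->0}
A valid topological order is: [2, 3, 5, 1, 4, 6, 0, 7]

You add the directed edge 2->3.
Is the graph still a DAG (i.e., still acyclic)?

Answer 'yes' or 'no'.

Given toposort: [2, 3, 5, 1, 4, 6, 0, 7]
Position of 2: index 0; position of 3: index 1
New edge 2->3: forward
Forward edge: respects the existing order. Still a DAG, same toposort still valid.
Still a DAG? yes

Answer: yes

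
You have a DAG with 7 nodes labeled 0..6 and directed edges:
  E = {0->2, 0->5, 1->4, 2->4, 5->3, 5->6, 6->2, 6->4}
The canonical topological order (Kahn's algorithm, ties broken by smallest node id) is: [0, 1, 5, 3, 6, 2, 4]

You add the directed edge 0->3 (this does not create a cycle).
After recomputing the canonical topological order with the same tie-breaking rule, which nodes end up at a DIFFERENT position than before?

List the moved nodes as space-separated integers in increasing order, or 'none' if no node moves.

Old toposort: [0, 1, 5, 3, 6, 2, 4]
Added edge 0->3
Recompute Kahn (smallest-id tiebreak):
  initial in-degrees: [0, 0, 2, 2, 3, 1, 1]
  ready (indeg=0): [0, 1]
  pop 0: indeg[2]->1; indeg[3]->1; indeg[5]->0 | ready=[1, 5] | order so far=[0]
  pop 1: indeg[4]->2 | ready=[5] | order so far=[0, 1]
  pop 5: indeg[3]->0; indeg[6]->0 | ready=[3, 6] | order so far=[0, 1, 5]
  pop 3: no out-edges | ready=[6] | order so far=[0, 1, 5, 3]
  pop 6: indeg[2]->0; indeg[4]->1 | ready=[2] | order so far=[0, 1, 5, 3, 6]
  pop 2: indeg[4]->0 | ready=[4] | order so far=[0, 1, 5, 3, 6, 2]
  pop 4: no out-edges | ready=[] | order so far=[0, 1, 5, 3, 6, 2, 4]
New canonical toposort: [0, 1, 5, 3, 6, 2, 4]
Compare positions:
  Node 0: index 0 -> 0 (same)
  Node 1: index 1 -> 1 (same)
  Node 2: index 5 -> 5 (same)
  Node 3: index 3 -> 3 (same)
  Node 4: index 6 -> 6 (same)
  Node 5: index 2 -> 2 (same)
  Node 6: index 4 -> 4 (same)
Nodes that changed position: none

Answer: none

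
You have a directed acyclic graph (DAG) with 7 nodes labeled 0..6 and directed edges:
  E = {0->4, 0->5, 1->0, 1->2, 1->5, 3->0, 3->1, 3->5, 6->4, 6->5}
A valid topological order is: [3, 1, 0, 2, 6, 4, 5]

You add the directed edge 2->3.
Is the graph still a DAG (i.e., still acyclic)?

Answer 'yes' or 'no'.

Answer: no

Derivation:
Given toposort: [3, 1, 0, 2, 6, 4, 5]
Position of 2: index 3; position of 3: index 0
New edge 2->3: backward (u after v in old order)
Backward edge: old toposort is now invalid. Check if this creates a cycle.
Does 3 already reach 2? Reachable from 3: [0, 1, 2, 3, 4, 5]. YES -> cycle!
Still a DAG? no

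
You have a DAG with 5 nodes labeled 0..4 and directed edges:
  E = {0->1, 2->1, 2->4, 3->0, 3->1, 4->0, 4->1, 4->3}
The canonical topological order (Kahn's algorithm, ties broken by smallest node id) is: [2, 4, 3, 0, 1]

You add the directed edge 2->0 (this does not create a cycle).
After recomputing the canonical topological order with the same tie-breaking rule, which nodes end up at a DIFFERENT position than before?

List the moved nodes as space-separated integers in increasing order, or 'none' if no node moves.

Answer: none

Derivation:
Old toposort: [2, 4, 3, 0, 1]
Added edge 2->0
Recompute Kahn (smallest-id tiebreak):
  initial in-degrees: [3, 4, 0, 1, 1]
  ready (indeg=0): [2]
  pop 2: indeg[0]->2; indeg[1]->3; indeg[4]->0 | ready=[4] | order so far=[2]
  pop 4: indeg[0]->1; indeg[1]->2; indeg[3]->0 | ready=[3] | order so far=[2, 4]
  pop 3: indeg[0]->0; indeg[1]->1 | ready=[0] | order so far=[2, 4, 3]
  pop 0: indeg[1]->0 | ready=[1] | order so far=[2, 4, 3, 0]
  pop 1: no out-edges | ready=[] | order so far=[2, 4, 3, 0, 1]
New canonical toposort: [2, 4, 3, 0, 1]
Compare positions:
  Node 0: index 3 -> 3 (same)
  Node 1: index 4 -> 4 (same)
  Node 2: index 0 -> 0 (same)
  Node 3: index 2 -> 2 (same)
  Node 4: index 1 -> 1 (same)
Nodes that changed position: none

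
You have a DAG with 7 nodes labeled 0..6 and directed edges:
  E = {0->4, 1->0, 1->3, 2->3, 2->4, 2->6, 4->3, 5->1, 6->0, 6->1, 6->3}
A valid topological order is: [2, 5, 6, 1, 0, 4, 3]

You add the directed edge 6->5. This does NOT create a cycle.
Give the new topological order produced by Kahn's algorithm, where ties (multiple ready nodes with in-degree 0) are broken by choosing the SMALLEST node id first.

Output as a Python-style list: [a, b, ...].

Answer: [2, 6, 5, 1, 0, 4, 3]

Derivation:
Old toposort: [2, 5, 6, 1, 0, 4, 3]
Added edge: 6->5
Position of 6 (2) > position of 5 (1). Must reorder: 6 must now come before 5.
Run Kahn's algorithm (break ties by smallest node id):
  initial in-degrees: [2, 2, 0, 4, 2, 1, 1]
  ready (indeg=0): [2]
  pop 2: indeg[3]->3; indeg[4]->1; indeg[6]->0 | ready=[6] | order so far=[2]
  pop 6: indeg[0]->1; indeg[1]->1; indeg[3]->2; indeg[5]->0 | ready=[5] | order so far=[2, 6]
  pop 5: indeg[1]->0 | ready=[1] | order so far=[2, 6, 5]
  pop 1: indeg[0]->0; indeg[3]->1 | ready=[0] | order so far=[2, 6, 5, 1]
  pop 0: indeg[4]->0 | ready=[4] | order so far=[2, 6, 5, 1, 0]
  pop 4: indeg[3]->0 | ready=[3] | order so far=[2, 6, 5, 1, 0, 4]
  pop 3: no out-edges | ready=[] | order so far=[2, 6, 5, 1, 0, 4, 3]
  Result: [2, 6, 5, 1, 0, 4, 3]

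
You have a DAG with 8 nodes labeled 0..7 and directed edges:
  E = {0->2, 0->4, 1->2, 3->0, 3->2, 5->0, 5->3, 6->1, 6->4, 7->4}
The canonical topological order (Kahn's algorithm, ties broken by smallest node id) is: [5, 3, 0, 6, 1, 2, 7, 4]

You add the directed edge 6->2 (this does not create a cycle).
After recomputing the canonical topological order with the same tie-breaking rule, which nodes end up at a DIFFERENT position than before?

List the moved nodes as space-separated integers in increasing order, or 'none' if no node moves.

Old toposort: [5, 3, 0, 6, 1, 2, 7, 4]
Added edge 6->2
Recompute Kahn (smallest-id tiebreak):
  initial in-degrees: [2, 1, 4, 1, 3, 0, 0, 0]
  ready (indeg=0): [5, 6, 7]
  pop 5: indeg[0]->1; indeg[3]->0 | ready=[3, 6, 7] | order so far=[5]
  pop 3: indeg[0]->0; indeg[2]->3 | ready=[0, 6, 7] | order so far=[5, 3]
  pop 0: indeg[2]->2; indeg[4]->2 | ready=[6, 7] | order so far=[5, 3, 0]
  pop 6: indeg[1]->0; indeg[2]->1; indeg[4]->1 | ready=[1, 7] | order so far=[5, 3, 0, 6]
  pop 1: indeg[2]->0 | ready=[2, 7] | order so far=[5, 3, 0, 6, 1]
  pop 2: no out-edges | ready=[7] | order so far=[5, 3, 0, 6, 1, 2]
  pop 7: indeg[4]->0 | ready=[4] | order so far=[5, 3, 0, 6, 1, 2, 7]
  pop 4: no out-edges | ready=[] | order so far=[5, 3, 0, 6, 1, 2, 7, 4]
New canonical toposort: [5, 3, 0, 6, 1, 2, 7, 4]
Compare positions:
  Node 0: index 2 -> 2 (same)
  Node 1: index 4 -> 4 (same)
  Node 2: index 5 -> 5 (same)
  Node 3: index 1 -> 1 (same)
  Node 4: index 7 -> 7 (same)
  Node 5: index 0 -> 0 (same)
  Node 6: index 3 -> 3 (same)
  Node 7: index 6 -> 6 (same)
Nodes that changed position: none

Answer: none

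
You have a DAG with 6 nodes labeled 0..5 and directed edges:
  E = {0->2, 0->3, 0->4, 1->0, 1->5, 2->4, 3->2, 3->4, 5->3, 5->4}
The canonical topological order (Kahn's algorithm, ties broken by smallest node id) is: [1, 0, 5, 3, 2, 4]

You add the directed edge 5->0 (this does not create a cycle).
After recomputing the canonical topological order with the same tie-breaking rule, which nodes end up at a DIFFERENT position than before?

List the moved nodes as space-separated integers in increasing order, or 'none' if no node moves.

Answer: 0 5

Derivation:
Old toposort: [1, 0, 5, 3, 2, 4]
Added edge 5->0
Recompute Kahn (smallest-id tiebreak):
  initial in-degrees: [2, 0, 2, 2, 4, 1]
  ready (indeg=0): [1]
  pop 1: indeg[0]->1; indeg[5]->0 | ready=[5] | order so far=[1]
  pop 5: indeg[0]->0; indeg[3]->1; indeg[4]->3 | ready=[0] | order so far=[1, 5]
  pop 0: indeg[2]->1; indeg[3]->0; indeg[4]->2 | ready=[3] | order so far=[1, 5, 0]
  pop 3: indeg[2]->0; indeg[4]->1 | ready=[2] | order so far=[1, 5, 0, 3]
  pop 2: indeg[4]->0 | ready=[4] | order so far=[1, 5, 0, 3, 2]
  pop 4: no out-edges | ready=[] | order so far=[1, 5, 0, 3, 2, 4]
New canonical toposort: [1, 5, 0, 3, 2, 4]
Compare positions:
  Node 0: index 1 -> 2 (moved)
  Node 1: index 0 -> 0 (same)
  Node 2: index 4 -> 4 (same)
  Node 3: index 3 -> 3 (same)
  Node 4: index 5 -> 5 (same)
  Node 5: index 2 -> 1 (moved)
Nodes that changed position: 0 5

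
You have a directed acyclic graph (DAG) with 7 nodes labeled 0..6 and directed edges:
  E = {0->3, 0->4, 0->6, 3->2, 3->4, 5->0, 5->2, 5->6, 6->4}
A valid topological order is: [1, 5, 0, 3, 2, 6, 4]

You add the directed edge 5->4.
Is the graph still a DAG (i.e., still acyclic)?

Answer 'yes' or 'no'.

Answer: yes

Derivation:
Given toposort: [1, 5, 0, 3, 2, 6, 4]
Position of 5: index 1; position of 4: index 6
New edge 5->4: forward
Forward edge: respects the existing order. Still a DAG, same toposort still valid.
Still a DAG? yes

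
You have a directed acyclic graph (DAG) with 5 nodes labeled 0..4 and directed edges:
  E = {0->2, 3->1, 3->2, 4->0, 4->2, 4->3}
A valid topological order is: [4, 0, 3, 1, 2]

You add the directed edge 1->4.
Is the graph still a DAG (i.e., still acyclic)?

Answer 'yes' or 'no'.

Answer: no

Derivation:
Given toposort: [4, 0, 3, 1, 2]
Position of 1: index 3; position of 4: index 0
New edge 1->4: backward (u after v in old order)
Backward edge: old toposort is now invalid. Check if this creates a cycle.
Does 4 already reach 1? Reachable from 4: [0, 1, 2, 3, 4]. YES -> cycle!
Still a DAG? no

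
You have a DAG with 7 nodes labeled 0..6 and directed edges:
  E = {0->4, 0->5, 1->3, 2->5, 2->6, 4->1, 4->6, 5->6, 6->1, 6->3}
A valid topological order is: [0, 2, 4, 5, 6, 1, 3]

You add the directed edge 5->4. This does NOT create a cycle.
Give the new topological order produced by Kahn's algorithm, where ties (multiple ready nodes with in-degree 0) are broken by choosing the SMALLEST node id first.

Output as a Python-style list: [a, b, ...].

Answer: [0, 2, 5, 4, 6, 1, 3]

Derivation:
Old toposort: [0, 2, 4, 5, 6, 1, 3]
Added edge: 5->4
Position of 5 (3) > position of 4 (2). Must reorder: 5 must now come before 4.
Run Kahn's algorithm (break ties by smallest node id):
  initial in-degrees: [0, 2, 0, 2, 2, 2, 3]
  ready (indeg=0): [0, 2]
  pop 0: indeg[4]->1; indeg[5]->1 | ready=[2] | order so far=[0]
  pop 2: indeg[5]->0; indeg[6]->2 | ready=[5] | order so far=[0, 2]
  pop 5: indeg[4]->0; indeg[6]->1 | ready=[4] | order so far=[0, 2, 5]
  pop 4: indeg[1]->1; indeg[6]->0 | ready=[6] | order so far=[0, 2, 5, 4]
  pop 6: indeg[1]->0; indeg[3]->1 | ready=[1] | order so far=[0, 2, 5, 4, 6]
  pop 1: indeg[3]->0 | ready=[3] | order so far=[0, 2, 5, 4, 6, 1]
  pop 3: no out-edges | ready=[] | order so far=[0, 2, 5, 4, 6, 1, 3]
  Result: [0, 2, 5, 4, 6, 1, 3]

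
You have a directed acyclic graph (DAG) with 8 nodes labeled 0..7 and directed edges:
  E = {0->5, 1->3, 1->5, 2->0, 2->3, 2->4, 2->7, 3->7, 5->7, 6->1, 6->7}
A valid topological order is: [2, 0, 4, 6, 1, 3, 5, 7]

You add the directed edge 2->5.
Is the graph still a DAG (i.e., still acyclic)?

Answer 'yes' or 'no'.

Given toposort: [2, 0, 4, 6, 1, 3, 5, 7]
Position of 2: index 0; position of 5: index 6
New edge 2->5: forward
Forward edge: respects the existing order. Still a DAG, same toposort still valid.
Still a DAG? yes

Answer: yes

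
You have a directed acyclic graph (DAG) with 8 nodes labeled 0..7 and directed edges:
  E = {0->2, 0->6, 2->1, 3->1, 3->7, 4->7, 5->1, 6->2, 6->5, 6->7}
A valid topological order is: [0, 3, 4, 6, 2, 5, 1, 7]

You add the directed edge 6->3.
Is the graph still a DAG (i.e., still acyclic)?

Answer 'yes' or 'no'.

Answer: yes

Derivation:
Given toposort: [0, 3, 4, 6, 2, 5, 1, 7]
Position of 6: index 3; position of 3: index 1
New edge 6->3: backward (u after v in old order)
Backward edge: old toposort is now invalid. Check if this creates a cycle.
Does 3 already reach 6? Reachable from 3: [1, 3, 7]. NO -> still a DAG (reorder needed).
Still a DAG? yes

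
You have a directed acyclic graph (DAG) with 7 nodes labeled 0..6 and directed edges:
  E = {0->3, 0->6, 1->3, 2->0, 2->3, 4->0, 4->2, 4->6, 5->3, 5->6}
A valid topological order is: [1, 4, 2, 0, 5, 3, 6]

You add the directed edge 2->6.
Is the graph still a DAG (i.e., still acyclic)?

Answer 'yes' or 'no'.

Given toposort: [1, 4, 2, 0, 5, 3, 6]
Position of 2: index 2; position of 6: index 6
New edge 2->6: forward
Forward edge: respects the existing order. Still a DAG, same toposort still valid.
Still a DAG? yes

Answer: yes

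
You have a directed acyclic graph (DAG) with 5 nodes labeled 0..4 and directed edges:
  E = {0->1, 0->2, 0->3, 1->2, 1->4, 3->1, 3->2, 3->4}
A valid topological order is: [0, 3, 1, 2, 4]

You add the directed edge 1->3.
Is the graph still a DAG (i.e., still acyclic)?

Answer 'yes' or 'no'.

Given toposort: [0, 3, 1, 2, 4]
Position of 1: index 2; position of 3: index 1
New edge 1->3: backward (u after v in old order)
Backward edge: old toposort is now invalid. Check if this creates a cycle.
Does 3 already reach 1? Reachable from 3: [1, 2, 3, 4]. YES -> cycle!
Still a DAG? no

Answer: no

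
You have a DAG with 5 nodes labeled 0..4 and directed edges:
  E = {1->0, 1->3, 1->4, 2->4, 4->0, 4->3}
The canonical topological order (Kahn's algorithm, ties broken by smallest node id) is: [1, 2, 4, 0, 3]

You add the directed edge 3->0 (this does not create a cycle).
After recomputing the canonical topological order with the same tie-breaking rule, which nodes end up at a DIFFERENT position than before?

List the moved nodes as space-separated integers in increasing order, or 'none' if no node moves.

Answer: 0 3

Derivation:
Old toposort: [1, 2, 4, 0, 3]
Added edge 3->0
Recompute Kahn (smallest-id tiebreak):
  initial in-degrees: [3, 0, 0, 2, 2]
  ready (indeg=0): [1, 2]
  pop 1: indeg[0]->2; indeg[3]->1; indeg[4]->1 | ready=[2] | order so far=[1]
  pop 2: indeg[4]->0 | ready=[4] | order so far=[1, 2]
  pop 4: indeg[0]->1; indeg[3]->0 | ready=[3] | order so far=[1, 2, 4]
  pop 3: indeg[0]->0 | ready=[0] | order so far=[1, 2, 4, 3]
  pop 0: no out-edges | ready=[] | order so far=[1, 2, 4, 3, 0]
New canonical toposort: [1, 2, 4, 3, 0]
Compare positions:
  Node 0: index 3 -> 4 (moved)
  Node 1: index 0 -> 0 (same)
  Node 2: index 1 -> 1 (same)
  Node 3: index 4 -> 3 (moved)
  Node 4: index 2 -> 2 (same)
Nodes that changed position: 0 3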